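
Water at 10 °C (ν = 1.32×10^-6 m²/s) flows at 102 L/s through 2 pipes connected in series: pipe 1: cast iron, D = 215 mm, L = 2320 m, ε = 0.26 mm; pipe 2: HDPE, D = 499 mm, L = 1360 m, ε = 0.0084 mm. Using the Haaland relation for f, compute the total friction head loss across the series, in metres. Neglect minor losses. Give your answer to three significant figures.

H ≈ 92.3 m

Pipe 1: V = 2.810 m/s, Re = 4.58×10^5, ε/D = 0.00121, f = 0.02112, h_1 = f(L/D)V²/2g = 91.67 m
Pipe 2: V = 0.5216 m/s, Re = 1.97×10^5, ε/D = 1.68×10^-5, f = 0.01564, h_2 = f(L/D)V²/2g = 0.5912 m
Series → Q common, losses add: H = Σh = 92.26 m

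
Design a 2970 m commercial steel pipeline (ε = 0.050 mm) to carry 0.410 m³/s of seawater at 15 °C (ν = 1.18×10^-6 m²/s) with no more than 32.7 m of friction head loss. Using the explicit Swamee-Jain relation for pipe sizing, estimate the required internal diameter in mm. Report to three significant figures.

Swamee-Jain (Type III): D = 0.66·[ε^1.25·(LQ²/(gh_f))^4.75 + ν·Q^9.4·(L/(gh_f))^5.2]^0.04
LQ²/(gh_f) = 1.556; L/(gh_f) = 9.258
Term 1 = ε^1.25·(…)^4.75 = 3.44×10^-5; Term 2 = ν·Q^9.4·(…)^5.2 = 2.87×10^-5
D = 0.66·(3.44×10^-5 + 2.87×10^-5)^0.04 = 0.4483 m = 448 mm
Check: V = 2.60 m/s, Re = 9.87×10^5, f = 0.01369, h_f = 31.2 m ≈ 32.7 m ✓

D ≈ 448 mm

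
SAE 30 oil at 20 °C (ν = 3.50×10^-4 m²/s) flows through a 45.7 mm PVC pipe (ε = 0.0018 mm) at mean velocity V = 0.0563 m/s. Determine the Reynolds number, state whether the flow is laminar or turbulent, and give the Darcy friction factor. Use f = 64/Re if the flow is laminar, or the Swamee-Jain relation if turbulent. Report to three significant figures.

Re ≈ 7.35; laminar; f = 64/Re ≈ 8.71

Re = VD/ν = 0.05630·0.0457/3.50×10^-4 = 7.35
Re < 2300 → laminar → f = 64/Re = 8.706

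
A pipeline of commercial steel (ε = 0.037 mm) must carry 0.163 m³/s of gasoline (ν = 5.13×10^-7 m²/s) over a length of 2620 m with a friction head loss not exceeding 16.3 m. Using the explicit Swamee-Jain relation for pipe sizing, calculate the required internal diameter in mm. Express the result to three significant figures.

Swamee-Jain (Type III): D = 0.66·[ε^1.25·(LQ²/(gh_f))^4.75 + ν·Q^9.4·(L/(gh_f))^5.2]^0.04
LQ²/(gh_f) = 0.4353; L/(gh_f) = 16.38
Term 1 = ε^1.25·(…)^4.75 = 5.55×10^-8; Term 2 = ν·Q^9.4·(…)^5.2 = 4.17×10^-8
D = 0.66·(5.55×10^-8 + 4.17×10^-8)^0.04 = 0.3460 m = 346 mm
Check: V = 1.73 m/s, Re = 1.17×10^6, f = 0.01345, h_f = 15.6 m ≈ 16.3 m ✓

D ≈ 346 mm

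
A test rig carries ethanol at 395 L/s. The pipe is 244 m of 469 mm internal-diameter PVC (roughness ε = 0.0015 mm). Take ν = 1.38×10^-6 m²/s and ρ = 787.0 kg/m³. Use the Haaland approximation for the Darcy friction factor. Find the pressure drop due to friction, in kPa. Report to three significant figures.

Δp ≈ 13.0 kPa

V = 4Q/(πD²) = 4·0.395/(π·0.469²) = 2.286 m/s
Re = VD/ν = 2.286·0.469/1.38×10^-6 = 7.77×10^5 → turbulent
ε/D = 0.0015/469 = 3.20×10^-6
Haaland: f = 0.01214
h_f = f(L/D)V²/(2g) = 0.01214·(244/0.469)·2.286²/(2·9.81) = 1.683 m
Δp = ρg·h_f = 787.0·9.81·1.683 = 12.99 kPa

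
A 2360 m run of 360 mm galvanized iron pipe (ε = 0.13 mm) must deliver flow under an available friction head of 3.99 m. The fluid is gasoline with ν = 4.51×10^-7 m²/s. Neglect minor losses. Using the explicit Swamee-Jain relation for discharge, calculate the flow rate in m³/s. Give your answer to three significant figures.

Swamee-Jain (Type II): Q = -0.965·√(gD⁵h_f/L)·ln[ε/(3.7D) + √(3.17ν²L/(gD³h_f))]
√(gD⁵h_f/L) = √(9.81·0.360⁵·3.99/2360) = 0.01001
ε/(3.7D) = 9.76×10^-5; √(3.17ν²L/(gD³h_f)) = 2.89×10^-5
Q = -0.965·0.01001·ln(1.265×10^-4) = 0.08674 m³/s
Check: V = 0.852 m/s, Re = 6.80×10^5, f = 0.01655, h_f = 4.02 m ≈ 3.99 m ✓

Q ≈ 0.0867 m³/s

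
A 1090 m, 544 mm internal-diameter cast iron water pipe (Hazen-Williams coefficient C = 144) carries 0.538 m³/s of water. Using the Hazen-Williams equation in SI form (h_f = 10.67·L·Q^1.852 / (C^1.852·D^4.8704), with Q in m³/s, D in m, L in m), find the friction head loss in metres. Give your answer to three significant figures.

h_f = 10.67·1090·0.538^1.852 / (144^1.852·0.544^4.8704) = 7.202 m

h_f ≈ 7.20 m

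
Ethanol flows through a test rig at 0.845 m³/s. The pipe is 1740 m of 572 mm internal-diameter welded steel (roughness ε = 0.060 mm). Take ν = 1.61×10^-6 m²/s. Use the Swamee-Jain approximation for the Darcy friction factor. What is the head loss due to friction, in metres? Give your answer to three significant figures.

h_f ≈ 22.5 m

V = 4Q/(πD²) = 4·0.845/(π·0.572²) = 3.288 m/s
Re = VD/ν = 3.288·0.572/1.61×10^-6 = 1.17×10^6 → turbulent
ε/D = 0.060/572 = 1.05×10^-4
Swamee-Jain: f = 0.01342
h_f = f(L/D)V²/(2g) = 0.01342·(1740/0.572)·3.288²/(2·9.81) = 22.49 m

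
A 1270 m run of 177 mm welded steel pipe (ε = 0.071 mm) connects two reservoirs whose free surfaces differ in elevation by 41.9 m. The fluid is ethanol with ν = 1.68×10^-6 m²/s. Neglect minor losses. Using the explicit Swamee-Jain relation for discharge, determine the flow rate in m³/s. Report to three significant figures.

Q ≈ 0.0624 m³/s

Swamee-Jain (Type II): Q = -0.965·√(gD⁵h_f/L)·ln[ε/(3.7D) + √(3.17ν²L/(gD³h_f))]
√(gD⁵h_f/L) = √(9.81·0.177⁵·41.9/1270) = 0.007498
ε/(3.7D) = 1.08×10^-4; √(3.17ν²L/(gD³h_f)) = 7.06×10^-5
Q = -0.965·0.007498·ln(1.790×10^-4) = 0.06243 m³/s
Check: V = 2.54 m/s, Re = 2.67×10^5, f = 0.01790, h_f = 42.2 m ≈ 41.9 m ✓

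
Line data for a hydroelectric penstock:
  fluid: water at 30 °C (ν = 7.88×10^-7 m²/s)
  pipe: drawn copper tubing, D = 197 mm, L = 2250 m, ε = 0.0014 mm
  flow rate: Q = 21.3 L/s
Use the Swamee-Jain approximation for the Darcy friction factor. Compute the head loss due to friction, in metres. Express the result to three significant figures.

h_f ≈ 4.55 m

V = 4Q/(πD²) = 4·0.0213/(π·0.197²) = 0.6988 m/s
Re = VD/ν = 0.6988·0.197/7.88×10^-7 = 1.75×10^5 → turbulent
ε/D = 0.0014/197 = 7.11×10^-6
Swamee-Jain: f = 0.01601
h_f = f(L/D)V²/(2g) = 0.01601·(2250/0.197)·0.6988²/(2·9.81) = 4.551 m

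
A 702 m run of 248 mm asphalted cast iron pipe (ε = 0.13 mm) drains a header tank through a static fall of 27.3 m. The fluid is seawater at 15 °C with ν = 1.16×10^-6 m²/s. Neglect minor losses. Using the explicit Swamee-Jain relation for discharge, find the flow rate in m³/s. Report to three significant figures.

Q ≈ 0.159 m³/s

Swamee-Jain (Type II): Q = -0.965·√(gD⁵h_f/L)·ln[ε/(3.7D) + √(3.17ν²L/(gD³h_f))]
√(gD⁵h_f/L) = √(9.81·0.248⁵·27.3/702) = 0.01892
ε/(3.7D) = 1.42×10^-4; √(3.17ν²L/(gD³h_f)) = 2.71×10^-5
Q = -0.965·0.01892·ln(1.687×10^-4) = 0.1586 m³/s
Check: V = 3.28 m/s, Re = 7.02×10^5, f = 0.01767, h_f = 27.5 m ≈ 27.3 m ✓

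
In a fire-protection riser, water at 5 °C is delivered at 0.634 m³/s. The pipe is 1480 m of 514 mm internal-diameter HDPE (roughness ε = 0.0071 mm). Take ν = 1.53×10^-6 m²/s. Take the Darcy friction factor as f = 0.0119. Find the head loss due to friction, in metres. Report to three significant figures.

h_f ≈ 16.3 m

V = 4Q/(πD²) = 4·0.634/(π·0.514²) = 3.055 m/s
h_f = f(L/D)V²/(2g) = 0.01190·(1480/0.514)·3.055²/(2·9.81) = 16.30 m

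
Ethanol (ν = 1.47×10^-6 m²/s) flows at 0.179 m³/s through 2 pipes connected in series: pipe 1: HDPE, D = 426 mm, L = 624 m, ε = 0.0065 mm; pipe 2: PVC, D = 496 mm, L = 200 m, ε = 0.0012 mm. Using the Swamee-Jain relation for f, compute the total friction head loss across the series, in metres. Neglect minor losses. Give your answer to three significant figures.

H ≈ 1.91 m

Pipe 1: V = 1.256 m/s, Re = 3.64×10^5, ε/D = 1.53×10^-5, f = 0.01407, h_1 = f(L/D)V²/2g = 1.657 m
Pipe 2: V = 0.9264 m/s, Re = 3.13×10^5, ε/D = 2.42×10^-6, f = 0.01429, h_2 = f(L/D)V²/2g = 0.2521 m
Series → Q common, losses add: H = Σh = 1.909 m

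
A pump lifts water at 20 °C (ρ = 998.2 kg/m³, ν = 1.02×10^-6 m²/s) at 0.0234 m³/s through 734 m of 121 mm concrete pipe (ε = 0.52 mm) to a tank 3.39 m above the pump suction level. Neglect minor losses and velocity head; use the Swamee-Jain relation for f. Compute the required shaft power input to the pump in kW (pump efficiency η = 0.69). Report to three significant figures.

V = 4Q/(πD²) = 2.035 m/s; Re = 2.41×10^5; ε/D = 0.00430; f = 0.02962
h_f = f(L/D)V²/2g = 37.92 m
Total head H = z + h_f = 3.39 + 37.92 = 41.31 m
P_hyd = ρgQH = 998.2·9.81·0.0234·41.31 = 9.466 kW
P_shaft = P_hyd/η = 9.466/0.69 = 13.72 kW

P_shaft ≈ 13.7 kW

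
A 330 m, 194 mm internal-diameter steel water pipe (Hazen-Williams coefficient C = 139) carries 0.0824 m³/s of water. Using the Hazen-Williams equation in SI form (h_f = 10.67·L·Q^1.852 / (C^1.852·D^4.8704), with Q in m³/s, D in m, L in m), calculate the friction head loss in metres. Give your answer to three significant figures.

h_f = 10.67·330·0.0824^1.852 / (139^1.852·0.194^4.8704) = 10.93 m

h_f ≈ 10.9 m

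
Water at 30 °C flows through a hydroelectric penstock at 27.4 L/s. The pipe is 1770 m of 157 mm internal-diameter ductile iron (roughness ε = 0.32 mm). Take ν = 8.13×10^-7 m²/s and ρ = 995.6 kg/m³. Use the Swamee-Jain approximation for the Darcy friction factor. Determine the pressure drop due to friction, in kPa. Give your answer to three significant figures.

V = 4Q/(πD²) = 4·0.0274/(π·0.157²) = 1.415 m/s
Re = VD/ν = 1.415·0.157/8.13×10^-7 = 2.73×10^5 → turbulent
ε/D = 0.32/157 = 0.00204
Swamee-Jain: f = 0.02434
h_f = f(L/D)V²/(2g) = 0.02434·(1770/0.157)·1.415²/(2·9.81) = 28.02 m
Δp = ρg·h_f = 995.6·9.81·28.02 = 273.7 kPa

Δp ≈ 274 kPa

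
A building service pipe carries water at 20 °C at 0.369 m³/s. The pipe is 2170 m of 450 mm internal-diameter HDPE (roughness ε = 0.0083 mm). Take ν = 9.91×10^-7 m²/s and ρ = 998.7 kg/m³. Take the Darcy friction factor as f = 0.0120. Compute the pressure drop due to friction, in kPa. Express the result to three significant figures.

V = 4Q/(πD²) = 4·0.369/(π·0.450²) = 2.320 m/s
h_f = f(L/D)V²/(2g) = 0.01200·(2170/0.450)·2.320²/(2·9.81) = 15.88 m
Δp = ρg·h_f = 998.7·9.81·15.88 = 155.5 kPa

Δp ≈ 156 kPa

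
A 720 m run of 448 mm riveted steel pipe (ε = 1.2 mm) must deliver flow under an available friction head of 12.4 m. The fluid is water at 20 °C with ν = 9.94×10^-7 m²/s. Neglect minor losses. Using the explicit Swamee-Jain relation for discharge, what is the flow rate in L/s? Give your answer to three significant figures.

Swamee-Jain (Type II): Q = -0.965·√(gD⁵h_f/L)·ln[ε/(3.7D) + √(3.17ν²L/(gD³h_f))]
√(gD⁵h_f/L) = √(9.81·0.448⁵·12.4/720) = 0.05522
ε/(3.7D) = 7.24×10^-4; √(3.17ν²L/(gD³h_f)) = 1.44×10^-5
Q = -0.965·0.05522·ln(7.383×10^-4) = 0.3842 m³/s
Check: V = 2.44 m/s, Re = 1.10×10^6, f = 0.02555, h_f = 12.4 m ≈ 12.4 m ✓

Q ≈ 384 L/s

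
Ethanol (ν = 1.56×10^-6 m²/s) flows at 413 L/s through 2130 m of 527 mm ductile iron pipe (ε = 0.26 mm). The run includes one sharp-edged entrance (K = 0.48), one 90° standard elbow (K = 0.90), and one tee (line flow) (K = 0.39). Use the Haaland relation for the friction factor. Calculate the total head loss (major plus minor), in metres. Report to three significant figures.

V = 4Q/(πD²) = 1.893 m/s; V²/2g = 0.1827 m
Re = 6.40×10^5, ε/D = 4.93×10^-4 → f = 0.01736 (Haaland)
Major: h_f = f(L/D)·V²/2g = 0.01736·4042·0.1827 = 12.82 m
Minor: ΣK = 1.77; h_m = ΣK·V²/2g = 0.3234 m
Total H_L = 12.82 + 0.3234 = 13.14 m

H_L ≈ 13.1 m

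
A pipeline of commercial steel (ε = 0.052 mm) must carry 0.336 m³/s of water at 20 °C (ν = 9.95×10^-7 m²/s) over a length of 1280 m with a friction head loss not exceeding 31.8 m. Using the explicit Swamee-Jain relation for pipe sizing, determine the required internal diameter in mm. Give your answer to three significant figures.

D ≈ 354 mm

Swamee-Jain (Type III): D = 0.66·[ε^1.25·(LQ²/(gh_f))^4.75 + ν·Q^9.4·(L/(gh_f))^5.2]^0.04
LQ²/(gh_f) = 0.4632; L/(gh_f) = 4.103
Term 1 = ε^1.25·(…)^4.75 = 1.14×10^-7; Term 2 = ν·Q^9.4·(…)^5.2 = 5.42×10^-8
D = 0.66·(1.14×10^-7 + 5.42×10^-8)^0.04 = 0.3537 m = 354 mm
Check: V = 3.42 m/s, Re = 1.22×10^6, f = 0.01397, h_f = 30.2 m ≈ 31.8 m ✓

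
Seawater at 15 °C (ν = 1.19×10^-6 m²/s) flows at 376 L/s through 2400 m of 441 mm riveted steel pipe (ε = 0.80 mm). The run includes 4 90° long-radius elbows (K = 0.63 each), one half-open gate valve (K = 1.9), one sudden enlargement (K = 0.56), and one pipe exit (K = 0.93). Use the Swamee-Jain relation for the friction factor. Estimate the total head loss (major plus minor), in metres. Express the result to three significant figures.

H_L ≈ 40.7 m

V = 4Q/(πD²) = 2.462 m/s; V²/2g = 0.3088 m
Re = 9.12×10^5, ε/D = 0.00181 → f = 0.02312 (Swamee-Jain)
Major: h_f = f(L/D)·V²/2g = 0.02312·5442·0.3088 = 38.87 m
Minor: ΣK = 5.91; h_m = ΣK·V²/2g = 1.825 m
Total H_L = 38.87 + 1.825 = 40.69 m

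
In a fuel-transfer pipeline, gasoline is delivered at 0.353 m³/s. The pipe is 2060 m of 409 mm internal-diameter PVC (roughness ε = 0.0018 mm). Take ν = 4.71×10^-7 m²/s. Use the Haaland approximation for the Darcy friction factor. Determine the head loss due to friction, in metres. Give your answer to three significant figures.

V = 4Q/(πD²) = 4·0.353/(π·0.409²) = 2.687 m/s
Re = VD/ν = 2.687·0.409/4.71×10^-7 = 2.33×10^6 → turbulent
ε/D = 0.0018/409 = 4.40×10^-6
Haaland: f = 0.01023
h_f = f(L/D)V²/(2g) = 0.01023·(2060/0.409)·2.687²/(2·9.81) = 18.96 m

h_f ≈ 19.0 m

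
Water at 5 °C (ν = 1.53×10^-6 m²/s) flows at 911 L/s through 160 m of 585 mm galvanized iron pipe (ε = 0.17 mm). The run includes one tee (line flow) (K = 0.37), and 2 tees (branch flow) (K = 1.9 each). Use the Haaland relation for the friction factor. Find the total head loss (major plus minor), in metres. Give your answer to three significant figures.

V = 4Q/(πD²) = 3.389 m/s; V²/2g = 0.5855 m
Re = 1.30×10^6, ε/D = 2.91×10^-4 → f = 0.01538 (Haaland)
Major: h_f = f(L/D)·V²/2g = 0.01538·273.5·0.5855 = 2.462 m
Minor: ΣK = 4.17; h_m = ΣK·V²/2g = 2.442 m
Total H_L = 2.462 + 2.442 = 4.904 m

H_L ≈ 4.90 m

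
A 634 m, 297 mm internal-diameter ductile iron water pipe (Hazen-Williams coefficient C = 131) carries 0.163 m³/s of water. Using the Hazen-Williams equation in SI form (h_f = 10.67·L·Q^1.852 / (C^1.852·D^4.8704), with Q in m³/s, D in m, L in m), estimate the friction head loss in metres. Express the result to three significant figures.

h_f ≈ 10.4 m

h_f = 10.67·634·0.163^1.852 / (131^1.852·0.297^4.8704) = 10.42 m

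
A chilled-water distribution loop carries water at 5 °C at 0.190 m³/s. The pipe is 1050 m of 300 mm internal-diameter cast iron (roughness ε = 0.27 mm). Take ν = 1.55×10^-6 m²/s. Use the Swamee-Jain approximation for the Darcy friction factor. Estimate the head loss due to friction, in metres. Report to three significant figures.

h_f ≈ 25.6 m

V = 4Q/(πD²) = 4·0.190/(π·0.300²) = 2.688 m/s
Re = VD/ν = 2.688·0.300/1.55×10^-6 = 5.20×10^5 → turbulent
ε/D = 0.27/300 = 9.00×10^-4
Swamee-Jain: f = 0.01988
h_f = f(L/D)V²/(2g) = 0.01988·(1050/0.300)·2.688²/(2·9.81) = 25.62 m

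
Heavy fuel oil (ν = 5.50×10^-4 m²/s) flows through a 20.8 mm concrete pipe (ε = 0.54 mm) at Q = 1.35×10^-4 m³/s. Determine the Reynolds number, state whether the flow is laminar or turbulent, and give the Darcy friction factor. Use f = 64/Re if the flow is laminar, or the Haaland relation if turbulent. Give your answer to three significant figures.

Re ≈ 15.0; laminar; f = 64/Re ≈ 4.26

V = 4Q/(πD²) = 0.3973 m/s
Re = VD/ν = 0.3973·0.0208/5.50×10^-4 = 15.0
Re < 2300 → laminar → f = 64/Re = 4.260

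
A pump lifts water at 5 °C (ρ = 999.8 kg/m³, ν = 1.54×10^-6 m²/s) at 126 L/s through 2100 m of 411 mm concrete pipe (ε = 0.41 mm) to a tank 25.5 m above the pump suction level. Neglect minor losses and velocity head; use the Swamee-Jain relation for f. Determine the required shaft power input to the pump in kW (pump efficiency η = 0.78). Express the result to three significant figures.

V = 4Q/(πD²) = 0.9497 m/s; Re = 2.53×10^5; ε/D = 9.98×10^-4; f = 0.02090
h_f = f(L/D)V²/2g = 4.910 m
Total head H = z + h_f = 25.5 + 4.910 = 30.41 m
P_hyd = ρgQH = 999.8·9.81·0.126·30.41 = 37.58 kW
P_shaft = P_hyd/η = 37.58/0.78 = 48.18 kW

P_shaft ≈ 48.2 kW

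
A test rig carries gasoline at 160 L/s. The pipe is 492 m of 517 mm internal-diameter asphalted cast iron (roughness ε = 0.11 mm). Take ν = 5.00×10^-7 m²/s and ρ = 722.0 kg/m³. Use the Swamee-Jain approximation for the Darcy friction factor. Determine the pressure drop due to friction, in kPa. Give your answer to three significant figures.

Δp ≈ 3.02 kPa

V = 4Q/(πD²) = 4·0.160/(π·0.517²) = 0.7622 m/s
Re = VD/ν = 0.7622·0.517/5.00×10^-7 = 7.88×10^5 → turbulent
ε/D = 0.11/517 = 2.13×10^-4
Swamee-Jain: f = 0.01512
h_f = f(L/D)V²/(2g) = 0.01512·(492/0.517)·0.7622²/(2·9.81) = 0.4260 m
Δp = ρg·h_f = 722.0·9.81·0.4260 = 3.017 kPa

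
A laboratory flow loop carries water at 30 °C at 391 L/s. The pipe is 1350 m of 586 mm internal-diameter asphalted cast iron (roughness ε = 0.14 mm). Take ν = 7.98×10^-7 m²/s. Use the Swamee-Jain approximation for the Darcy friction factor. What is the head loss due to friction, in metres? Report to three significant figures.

h_f ≈ 3.73 m

V = 4Q/(πD²) = 4·0.391/(π·0.586²) = 1.450 m/s
Re = VD/ν = 1.450·0.586/7.98×10^-7 = 1.06×10^6 → turbulent
ε/D = 0.14/586 = 2.39×10^-4
Swamee-Jain: f = 0.01513
h_f = f(L/D)V²/(2g) = 0.01513·(1350/0.586)·1.450²/(2·9.81) = 3.734 m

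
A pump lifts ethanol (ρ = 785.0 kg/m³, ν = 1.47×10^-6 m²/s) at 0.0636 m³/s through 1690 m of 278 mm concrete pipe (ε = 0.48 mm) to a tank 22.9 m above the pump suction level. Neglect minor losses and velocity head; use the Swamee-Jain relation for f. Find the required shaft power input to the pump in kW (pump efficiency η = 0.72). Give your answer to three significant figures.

P_shaft ≈ 21.1 kW

V = 4Q/(πD²) = 1.048 m/s; Re = 1.98×10^5; ε/D = 0.00173; f = 0.02370
h_f = f(L/D)V²/2g = 8.061 m
Total head H = z + h_f = 22.9 + 8.061 = 30.96 m
P_hyd = ρgQH = 785.0·9.81·0.0636·30.96 = 15.16 kW
P_shaft = P_hyd/η = 15.16/0.72 = 21.06 kW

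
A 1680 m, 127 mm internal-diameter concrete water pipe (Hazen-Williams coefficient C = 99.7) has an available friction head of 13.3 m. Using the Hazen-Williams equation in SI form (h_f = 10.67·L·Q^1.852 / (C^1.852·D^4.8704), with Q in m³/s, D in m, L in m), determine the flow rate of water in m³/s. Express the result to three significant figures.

Rearranging: Q = [h_f·C^1.852·D^4.8704 / (10.67·L)]^(1/1.852)
Q = [13.3·99.7^1.852·0.127^4.8704 / (10.67·1680)]^0.540 = 0.008954 m³/s

Q ≈ 0.00895 m³/s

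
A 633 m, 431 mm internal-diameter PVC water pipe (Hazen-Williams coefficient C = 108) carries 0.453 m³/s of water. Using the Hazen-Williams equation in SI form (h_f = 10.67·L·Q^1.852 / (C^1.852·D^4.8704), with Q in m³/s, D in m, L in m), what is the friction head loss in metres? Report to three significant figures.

h_f ≈ 16.1 m

h_f = 10.67·633·0.453^1.852 / (108^1.852·0.431^4.8704) = 16.11 m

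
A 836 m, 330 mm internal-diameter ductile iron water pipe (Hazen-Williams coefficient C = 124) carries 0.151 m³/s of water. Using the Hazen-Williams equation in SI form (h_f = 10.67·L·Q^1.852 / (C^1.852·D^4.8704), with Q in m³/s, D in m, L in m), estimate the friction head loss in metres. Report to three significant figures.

h_f = 10.67·836·0.151^1.852 / (124^1.852·0.330^4.8704) = 7.904 m

h_f ≈ 7.90 m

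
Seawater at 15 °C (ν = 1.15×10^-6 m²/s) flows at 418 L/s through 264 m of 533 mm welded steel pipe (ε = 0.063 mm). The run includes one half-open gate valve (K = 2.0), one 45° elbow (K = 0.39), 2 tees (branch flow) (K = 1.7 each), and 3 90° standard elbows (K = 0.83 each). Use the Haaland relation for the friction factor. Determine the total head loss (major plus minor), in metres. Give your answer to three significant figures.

H_L ≈ 2.70 m

V = 4Q/(πD²) = 1.873 m/s; V²/2g = 0.1789 m
Re = 8.68×10^5, ε/D = 1.18×10^-4 → f = 0.01373 (Haaland)
Major: h_f = f(L/D)·V²/2g = 0.01373·495.3·0.1789 = 1.217 m
Minor: ΣK = 8.28; h_m = ΣK·V²/2g = 1.481 m
Total H_L = 1.217 + 1.481 = 2.698 m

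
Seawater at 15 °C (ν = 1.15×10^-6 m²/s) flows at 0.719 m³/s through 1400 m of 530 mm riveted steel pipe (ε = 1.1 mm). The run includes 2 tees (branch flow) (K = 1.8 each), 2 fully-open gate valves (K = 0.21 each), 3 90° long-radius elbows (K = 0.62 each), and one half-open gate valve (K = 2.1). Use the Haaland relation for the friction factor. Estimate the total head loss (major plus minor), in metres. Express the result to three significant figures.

V = 4Q/(πD²) = 3.259 m/s; V²/2g = 0.5413 m
Re = 1.50×10^6, ε/D = 0.00208 → f = 0.02381 (Haaland)
Major: h_f = f(L/D)·V²/2g = 0.02381·2642·0.5413 = 34.04 m
Minor: ΣK = 7.98; h_m = ΣK·V²/2g = 4.320 m
Total H_L = 34.04 + 4.320 = 38.36 m

H_L ≈ 38.4 m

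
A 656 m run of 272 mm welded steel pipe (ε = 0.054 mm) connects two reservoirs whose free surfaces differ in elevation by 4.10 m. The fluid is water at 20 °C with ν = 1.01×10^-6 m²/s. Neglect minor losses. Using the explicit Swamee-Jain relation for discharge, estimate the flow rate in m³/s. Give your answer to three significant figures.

Swamee-Jain (Type II): Q = -0.965·√(gD⁵h_f/L)·ln[ε/(3.7D) + √(3.17ν²L/(gD³h_f))]
√(gD⁵h_f/L) = √(9.81·0.272⁵·4.10/656) = 0.009554
ε/(3.7D) = 5.37×10^-5; √(3.17ν²L/(gD³h_f)) = 5.12×10^-5
Q = -0.965·0.009554·ln(1.049×10^-4) = 0.08448 m³/s
Check: V = 1.45 m/s, Re = 3.92×10^5, f = 0.01585, h_f = 4.12 m ≈ 4.10 m ✓

Q ≈ 0.0845 m³/s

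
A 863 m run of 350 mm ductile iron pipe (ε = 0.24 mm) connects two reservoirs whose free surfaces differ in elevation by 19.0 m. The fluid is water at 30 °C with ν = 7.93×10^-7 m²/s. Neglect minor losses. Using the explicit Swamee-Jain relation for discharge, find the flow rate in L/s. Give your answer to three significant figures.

Swamee-Jain (Type II): Q = -0.965·√(gD⁵h_f/L)·ln[ε/(3.7D) + √(3.17ν²L/(gD³h_f))]
√(gD⁵h_f/L) = √(9.81·0.350⁵·19.0/863) = 0.03368
ε/(3.7D) = 1.85×10^-4; √(3.17ν²L/(gD³h_f)) = 1.47×10^-5
Q = -0.965·0.03368·ln(2.000×10^-4) = 0.2768 m³/s
Check: V = 2.88 m/s, Re = 1.27×10^6, f = 0.01835, h_f = 19.1 m ≈ 19.0 m ✓

Q ≈ 277 L/s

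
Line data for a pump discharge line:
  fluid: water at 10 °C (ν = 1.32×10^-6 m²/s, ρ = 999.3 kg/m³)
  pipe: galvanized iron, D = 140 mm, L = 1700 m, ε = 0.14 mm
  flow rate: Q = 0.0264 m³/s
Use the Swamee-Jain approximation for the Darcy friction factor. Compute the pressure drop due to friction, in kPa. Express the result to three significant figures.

V = 4Q/(πD²) = 4·0.0264/(π·0.140²) = 1.715 m/s
Re = VD/ν = 1.715·0.140/1.32×10^-6 = 1.82×10^5 → turbulent
ε/D = 0.14/140 = 0.00100
Swamee-Jain: f = 0.02132
h_f = f(L/D)V²/(2g) = 0.02132·(1700/0.140)·1.715²/(2·9.81) = 38.80 m
Δp = ρg·h_f = 999.3·9.81·38.80 = 380.4 kPa

Δp ≈ 380 kPa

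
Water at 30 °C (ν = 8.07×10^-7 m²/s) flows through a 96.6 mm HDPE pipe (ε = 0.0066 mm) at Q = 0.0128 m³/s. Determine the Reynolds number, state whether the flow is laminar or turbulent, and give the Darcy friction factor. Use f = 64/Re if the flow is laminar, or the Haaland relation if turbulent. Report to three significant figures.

Re ≈ 2.09×10^5; turbulent; f ≈ 0.0158

V = 4Q/(πD²) = 1.746 m/s
Re = VD/ν = 1.746·0.0966/8.07×10^-7 = 2.09×10^5
Re > 4000 → turbulent; ε/D = 6.83×10^-5
Haaland: f = 0.01584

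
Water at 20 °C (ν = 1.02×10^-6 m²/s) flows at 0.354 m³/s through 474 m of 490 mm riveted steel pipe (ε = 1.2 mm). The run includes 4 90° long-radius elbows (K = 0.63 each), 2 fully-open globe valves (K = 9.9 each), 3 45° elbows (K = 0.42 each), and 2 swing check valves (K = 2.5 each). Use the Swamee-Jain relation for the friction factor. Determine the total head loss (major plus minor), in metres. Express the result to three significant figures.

V = 4Q/(πD²) = 1.877 m/s; V²/2g = 0.1796 m
Re = 9.02×10^5, ε/D = 0.00245 → f = 0.02499 (Swamee-Jain)
Major: h_f = f(L/D)·V²/2g = 0.02499·967.3·0.1796 = 4.342 m
Minor: ΣK = 28.6; h_m = ΣK·V²/2g = 5.133 m
Total H_L = 4.342 + 5.133 = 9.475 m

H_L ≈ 9.48 m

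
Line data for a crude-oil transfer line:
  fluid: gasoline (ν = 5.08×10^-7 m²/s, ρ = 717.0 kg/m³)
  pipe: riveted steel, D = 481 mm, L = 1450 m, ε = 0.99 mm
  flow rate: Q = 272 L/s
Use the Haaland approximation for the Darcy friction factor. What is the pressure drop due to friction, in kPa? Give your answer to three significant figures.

Δp ≈ 57.5 kPa

V = 4Q/(πD²) = 4·0.272/(π·0.481²) = 1.497 m/s
Re = VD/ν = 1.497·0.481/5.08×10^-7 = 1.42×10^6 → turbulent
ε/D = 0.99/481 = 0.00206
Haaland: f = 0.02376
h_f = f(L/D)V²/(2g) = 0.02376·(1450/0.481)·1.497²/(2·9.81) = 8.180 m
Δp = ρg·h_f = 717.0·9.81·8.180 = 57.54 kPa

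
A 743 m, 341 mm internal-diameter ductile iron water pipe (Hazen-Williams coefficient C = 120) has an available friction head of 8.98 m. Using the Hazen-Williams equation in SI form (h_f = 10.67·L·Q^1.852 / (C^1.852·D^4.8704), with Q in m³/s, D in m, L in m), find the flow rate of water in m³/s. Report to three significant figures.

Q ≈ 0.182 m³/s

Rearranging: Q = [h_f·C^1.852·D^4.8704 / (10.67·L)]^(1/1.852)
Q = [8.98·120^1.852·0.341^4.8704 / (10.67·743)]^0.540 = 0.1819 m³/s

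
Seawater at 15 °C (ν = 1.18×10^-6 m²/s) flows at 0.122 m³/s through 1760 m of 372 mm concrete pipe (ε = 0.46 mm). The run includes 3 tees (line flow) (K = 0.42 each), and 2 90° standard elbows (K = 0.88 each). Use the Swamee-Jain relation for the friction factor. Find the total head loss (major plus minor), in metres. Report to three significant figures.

H_L ≈ 6.74 m

V = 4Q/(πD²) = 1.122 m/s; V²/2g = 0.06422 m
Re = 3.54×10^5, ε/D = 0.00124 → f = 0.02155 (Swamee-Jain)
Major: h_f = f(L/D)·V²/2g = 0.02155·4731·0.06422 = 6.547 m
Minor: ΣK = 3.02; h_m = ΣK·V²/2g = 0.1939 m
Total H_L = 6.547 + 0.1939 = 6.741 m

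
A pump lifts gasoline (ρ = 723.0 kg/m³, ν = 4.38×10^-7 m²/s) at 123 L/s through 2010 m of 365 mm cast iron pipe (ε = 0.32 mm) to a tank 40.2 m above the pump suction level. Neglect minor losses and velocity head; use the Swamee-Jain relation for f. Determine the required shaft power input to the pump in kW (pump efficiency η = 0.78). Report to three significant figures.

V = 4Q/(πD²) = 1.176 m/s; Re = 9.80×10^5; ε/D = 8.77×10^-4; f = 0.01946
h_f = f(L/D)V²/2g = 7.546 m
Total head H = z + h_f = 40.2 + 7.546 = 47.75 m
P_hyd = ρgQH = 723.0·9.81·0.123·47.75 = 41.65 kW
P_shaft = P_hyd/η = 41.65/0.78 = 53.40 kW

P_shaft ≈ 53.4 kW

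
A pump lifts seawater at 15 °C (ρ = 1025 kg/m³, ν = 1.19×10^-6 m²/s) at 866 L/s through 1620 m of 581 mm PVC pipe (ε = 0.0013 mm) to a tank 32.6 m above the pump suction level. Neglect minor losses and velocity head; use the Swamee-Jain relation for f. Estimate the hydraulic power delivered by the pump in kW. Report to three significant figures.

P_hyd ≈ 427 kW

V = 4Q/(πD²) = 3.266 m/s; Re = 1.59×10^6; ε/D = 2.24×10^-6; f = 0.01082
h_f = f(L/D)V²/2g = 16.41 m
Total head H = z + h_f = 32.6 + 16.41 = 49.01 m
P_hyd = ρgQH = 1025·9.81·0.866·49.01 = 426.8 kW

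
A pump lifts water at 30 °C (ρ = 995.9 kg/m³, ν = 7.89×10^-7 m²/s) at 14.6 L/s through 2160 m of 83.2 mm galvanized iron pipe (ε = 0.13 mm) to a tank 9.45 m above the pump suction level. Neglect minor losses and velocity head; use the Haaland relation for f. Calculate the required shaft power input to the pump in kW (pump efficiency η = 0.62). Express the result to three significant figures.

P_shaft ≈ 51.9 kW

V = 4Q/(πD²) = 2.685 m/s; Re = 2.83×10^5; ε/D = 0.00156; f = 0.02266
h_f = f(L/D)V²/2g = 216.3 m
Total head H = z + h_f = 9.45 + 216.3 = 225.7 m
P_hyd = ρgQH = 995.9·9.81·0.0146·225.7 = 32.20 kW
P_shaft = P_hyd/η = 32.20/0.62 = 51.93 kW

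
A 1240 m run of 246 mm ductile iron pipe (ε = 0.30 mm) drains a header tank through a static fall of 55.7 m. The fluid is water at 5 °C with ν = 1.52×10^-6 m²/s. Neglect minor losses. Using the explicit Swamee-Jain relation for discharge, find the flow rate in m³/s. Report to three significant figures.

Q ≈ 0.152 m³/s

Swamee-Jain (Type II): Q = -0.965·√(gD⁵h_f/L)·ln[ε/(3.7D) + √(3.17ν²L/(gD³h_f))]
√(gD⁵h_f/L) = √(9.81·0.246⁵·55.7/1240) = 0.01992
ε/(3.7D) = 3.30×10^-4; √(3.17ν²L/(gD³h_f)) = 3.34×10^-5
Q = -0.965·0.01992·ln(3.630×10^-4) = 0.1523 m³/s
Check: V = 3.20 m/s, Re = 5.19×10^5, f = 0.02124, h_f = 56.0 m ≈ 55.7 m ✓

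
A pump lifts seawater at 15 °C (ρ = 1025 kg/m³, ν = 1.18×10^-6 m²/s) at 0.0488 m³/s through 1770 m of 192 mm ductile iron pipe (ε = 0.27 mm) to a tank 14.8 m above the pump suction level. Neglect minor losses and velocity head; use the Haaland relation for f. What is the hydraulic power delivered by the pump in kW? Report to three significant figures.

P_hyd ≈ 21.8 kW

V = 4Q/(πD²) = 1.685 m/s; Re = 2.74×10^5; ε/D = 0.00141; f = 0.02215
h_f = f(L/D)V²/2g = 29.57 m
Total head H = z + h_f = 14.8 + 29.57 = 44.37 m
P_hyd = ρgQH = 1025·9.81·0.0488·44.37 = 21.77 kW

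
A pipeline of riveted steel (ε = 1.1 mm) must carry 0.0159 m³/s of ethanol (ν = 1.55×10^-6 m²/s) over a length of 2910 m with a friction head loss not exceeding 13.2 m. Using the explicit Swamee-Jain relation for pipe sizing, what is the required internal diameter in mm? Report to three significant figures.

D ≈ 176 mm

Swamee-Jain (Type III): D = 0.66·[ε^1.25·(LQ²/(gh_f))^4.75 + ν·Q^9.4·(L/(gh_f))^5.2]^0.04
LQ²/(gh_f) = 0.005681; L/(gh_f) = 22.47
Term 1 = ε^1.25·(…)^4.75 = 4.32×10^-15; Term 2 = ν·Q^9.4·(…)^5.2 = 2.05×10^-16
D = 0.66·(4.32×10^-15 + 2.05×10^-16)^0.04 = 0.1761 m = 176 mm
Check: V = 0.653 m/s, Re = 7.42×10^4, f = 0.03391, h_f = 12.2 m ≈ 13.2 m ✓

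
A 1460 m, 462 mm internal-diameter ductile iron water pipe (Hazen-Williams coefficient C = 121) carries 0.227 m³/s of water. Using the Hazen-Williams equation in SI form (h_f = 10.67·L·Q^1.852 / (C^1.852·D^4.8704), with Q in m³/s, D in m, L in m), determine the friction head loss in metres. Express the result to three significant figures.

h_f = 10.67·1460·0.227^1.852 / (121^1.852·0.462^4.8704) = 5.969 m

h_f ≈ 5.97 m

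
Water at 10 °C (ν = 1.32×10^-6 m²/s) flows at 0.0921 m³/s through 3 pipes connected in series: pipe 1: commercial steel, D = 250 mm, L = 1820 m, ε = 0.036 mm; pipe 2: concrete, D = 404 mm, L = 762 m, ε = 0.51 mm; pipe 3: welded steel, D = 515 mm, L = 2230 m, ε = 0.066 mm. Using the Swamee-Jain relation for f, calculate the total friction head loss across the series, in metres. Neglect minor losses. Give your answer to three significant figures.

H ≈ 22.1 m

Pipe 1: V = 1.876 m/s, Re = 3.55×10^5, ε/D = 1.44×10^-4, f = 0.01552, h_1 = f(L/D)V²/2g = 20.27 m
Pipe 2: V = 0.7185 m/s, Re = 2.20×10^5, ε/D = 0.00126, f = 0.02207, h_2 = f(L/D)V²/2g = 1.095 m
Pipe 3: V = 0.4421 m/s, Re = 1.72×10^5, ε/D = 1.28×10^-4, f = 0.01699, h_3 = f(L/D)V²/2g = 0.7328 m
Series → Q common, losses add: H = Σh = 22.10 m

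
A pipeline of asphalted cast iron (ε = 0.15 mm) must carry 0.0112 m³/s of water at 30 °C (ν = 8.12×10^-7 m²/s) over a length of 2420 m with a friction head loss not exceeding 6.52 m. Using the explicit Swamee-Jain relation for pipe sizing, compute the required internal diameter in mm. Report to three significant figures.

D ≈ 156 mm

Swamee-Jain (Type III): D = 0.66·[ε^1.25·(LQ²/(gh_f))^4.75 + ν·Q^9.4·(L/(gh_f))^5.2]^0.04
LQ²/(gh_f) = 0.004746; L/(gh_f) = 37.84
Term 1 = ε^1.25·(…)^4.75 = 1.52×10^-16; Term 2 = ν·Q^9.4·(…)^5.2 = 5.99×10^-17
D = 0.66·(1.52×10^-16 + 5.99×10^-17)^0.04 = 0.1558 m = 156 mm
Check: V = 0.587 m/s, Re = 1.13×10^5, f = 0.02197, h_f = 6.00 m ≈ 6.52 m ✓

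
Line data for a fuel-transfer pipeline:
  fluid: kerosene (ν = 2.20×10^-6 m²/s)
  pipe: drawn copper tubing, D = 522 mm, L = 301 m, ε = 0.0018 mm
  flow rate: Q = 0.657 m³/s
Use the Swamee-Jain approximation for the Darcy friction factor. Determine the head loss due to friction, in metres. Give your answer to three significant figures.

h_f ≈ 3.41 m

V = 4Q/(πD²) = 4·0.657/(π·0.522²) = 3.070 m/s
Re = VD/ν = 3.070·0.522/2.20×10^-6 = 7.28×10^5 → turbulent
ε/D = 0.0018/522 = 3.45×10^-6
Swamee-Jain: f = 0.01232
h_f = f(L/D)V²/(2g) = 0.01232·(301/0.522)·3.070²/(2·9.81) = 3.413 m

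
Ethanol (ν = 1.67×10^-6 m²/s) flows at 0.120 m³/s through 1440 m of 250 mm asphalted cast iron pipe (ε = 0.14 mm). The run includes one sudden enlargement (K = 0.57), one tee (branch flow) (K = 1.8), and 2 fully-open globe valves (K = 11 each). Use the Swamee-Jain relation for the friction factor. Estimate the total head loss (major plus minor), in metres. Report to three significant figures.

H_L ≈ 39.8 m

V = 4Q/(πD²) = 2.445 m/s; V²/2g = 0.3046 m
Re = 3.66×10^5, ε/D = 5.60×10^-4 → f = 0.01844 (Swamee-Jain)
Major: h_f = f(L/D)·V²/2g = 0.01844·5760·0.3046 = 32.35 m
Minor: ΣK = 24.4; h_m = ΣK·V²/2g = 7.423 m
Total H_L = 32.35 + 7.423 = 39.77 m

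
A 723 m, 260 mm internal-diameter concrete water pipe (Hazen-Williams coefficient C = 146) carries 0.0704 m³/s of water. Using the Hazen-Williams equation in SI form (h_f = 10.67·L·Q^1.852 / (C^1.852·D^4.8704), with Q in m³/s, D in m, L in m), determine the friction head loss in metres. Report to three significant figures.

h_f = 10.67·723·0.0704^1.852 / (146^1.852·0.260^4.8704) = 3.926 m

h_f ≈ 3.93 m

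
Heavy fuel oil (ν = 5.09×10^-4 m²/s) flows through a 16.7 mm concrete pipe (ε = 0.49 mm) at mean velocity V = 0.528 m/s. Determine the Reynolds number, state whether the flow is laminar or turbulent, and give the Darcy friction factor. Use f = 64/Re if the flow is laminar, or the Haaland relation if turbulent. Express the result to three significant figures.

Re = VD/ν = 0.5280·0.0167/5.09×10^-4 = 17.3
Re < 2300 → laminar → f = 64/Re = 3.694

Re ≈ 17.3; laminar; f = 64/Re ≈ 3.69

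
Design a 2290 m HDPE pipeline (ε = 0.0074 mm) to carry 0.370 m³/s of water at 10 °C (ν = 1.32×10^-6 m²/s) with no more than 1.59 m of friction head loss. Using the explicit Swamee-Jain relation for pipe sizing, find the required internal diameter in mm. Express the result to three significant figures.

D ≈ 747 mm

Swamee-Jain (Type III): D = 0.66·[ε^1.25·(LQ²/(gh_f))^4.75 + ν·Q^9.4·(L/(gh_f))^5.2]^0.04
LQ²/(gh_f) = 20.10; L/(gh_f) = 146.8
Term 1 = ε^1.25·(…)^4.75 = 0.598; Term 2 = ν·Q^9.4·(…)^5.2 = 21.3
D = 0.66·(0.598 + 21.3)^0.04 = 0.7468 m = 747 mm
Check: V = 0.845 m/s, Re = 4.78×10^5, f = 0.01335, h_f = 1.49 m ≈ 1.59 m ✓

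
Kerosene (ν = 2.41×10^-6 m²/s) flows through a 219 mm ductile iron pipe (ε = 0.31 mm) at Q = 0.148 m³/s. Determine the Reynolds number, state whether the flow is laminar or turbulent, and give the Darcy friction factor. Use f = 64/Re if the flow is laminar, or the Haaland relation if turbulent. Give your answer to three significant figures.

Re ≈ 3.57×10^5; turbulent; f ≈ 0.0220

V = 4Q/(πD²) = 3.929 m/s
Re = VD/ν = 3.929·0.219/2.41×10^-6 = 3.57×10^5
Re > 4000 → turbulent; ε/D = 0.00142
Haaland: f = 0.02202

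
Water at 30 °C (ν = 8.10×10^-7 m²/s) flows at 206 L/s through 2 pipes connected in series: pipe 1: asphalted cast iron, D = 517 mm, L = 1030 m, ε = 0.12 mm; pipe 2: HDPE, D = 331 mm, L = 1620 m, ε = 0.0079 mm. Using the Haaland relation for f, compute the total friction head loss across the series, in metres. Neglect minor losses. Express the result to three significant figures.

H ≈ 18.8 m

Pipe 1: V = 0.9813 m/s, Re = 6.26×10^5, ε/D = 2.32×10^-4, f = 0.01534, h_1 = f(L/D)V²/2g = 1.500 m
Pipe 2: V = 2.394 m/s, Re = 9.78×10^5, ε/D = 2.39×10^-5, f = 0.01207, h_2 = f(L/D)V²/2g = 17.26 m
Series → Q common, losses add: H = Σh = 18.76 m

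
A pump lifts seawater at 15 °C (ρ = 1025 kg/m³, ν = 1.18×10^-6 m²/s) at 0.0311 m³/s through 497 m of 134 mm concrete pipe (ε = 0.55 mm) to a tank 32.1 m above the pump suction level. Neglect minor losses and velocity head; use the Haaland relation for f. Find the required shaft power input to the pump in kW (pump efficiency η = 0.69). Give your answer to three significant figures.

P_shaft ≈ 26.7 kW

V = 4Q/(πD²) = 2.205 m/s; Re = 2.50×10^5; ε/D = 0.00410; f = 0.02908
h_f = f(L/D)V²/2g = 26.74 m
Total head H = z + h_f = 32.1 + 26.74 = 58.84 m
P_hyd = ρgQH = 1025·9.81·0.0311·58.84 = 18.40 kW
P_shaft = P_hyd/η = 18.40/0.69 = 26.67 kW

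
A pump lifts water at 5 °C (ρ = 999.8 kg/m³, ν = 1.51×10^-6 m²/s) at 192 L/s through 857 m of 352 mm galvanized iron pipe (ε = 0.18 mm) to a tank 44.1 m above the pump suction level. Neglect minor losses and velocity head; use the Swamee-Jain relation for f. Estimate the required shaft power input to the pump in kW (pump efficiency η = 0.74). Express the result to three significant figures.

V = 4Q/(πD²) = 1.973 m/s; Re = 4.60×10^5; ε/D = 5.11×10^-4; f = 0.01792
h_f = f(L/D)V²/2g = 8.658 m
Total head H = z + h_f = 44.1 + 8.658 = 52.76 m
P_hyd = ρgQH = 999.8·9.81·0.192·52.76 = 99.35 kW
P_shaft = P_hyd/η = 99.35/0.74 = 134.3 kW

P_shaft ≈ 134 kW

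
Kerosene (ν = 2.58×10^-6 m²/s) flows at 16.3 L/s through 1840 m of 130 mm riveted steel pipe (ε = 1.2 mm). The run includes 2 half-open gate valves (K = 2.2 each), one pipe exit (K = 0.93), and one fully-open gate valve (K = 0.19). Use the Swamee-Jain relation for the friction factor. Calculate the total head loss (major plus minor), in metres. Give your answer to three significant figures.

V = 4Q/(πD²) = 1.228 m/s; V²/2g = 0.07686 m
Re = 6.19×10^4, ε/D = 0.00923 → f = 0.03824 (Swamee-Jain)
Major: h_f = f(L/D)·V²/2g = 0.03824·14154·0.07686 = 41.60 m
Minor: ΣK = 5.52; h_m = ΣK·V²/2g = 0.4243 m
Total H_L = 41.60 + 0.4243 = 42.03 m

H_L ≈ 42.0 m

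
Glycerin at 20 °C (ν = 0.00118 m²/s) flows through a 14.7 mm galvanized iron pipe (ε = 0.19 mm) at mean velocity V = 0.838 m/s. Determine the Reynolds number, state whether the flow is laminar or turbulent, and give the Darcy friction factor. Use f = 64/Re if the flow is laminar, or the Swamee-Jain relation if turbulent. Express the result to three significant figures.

Re ≈ 10.4; laminar; f = 64/Re ≈ 6.13

Re = VD/ν = 0.8380·0.0147/0.00118 = 10.4
Re < 2300 → laminar → f = 64/Re = 6.131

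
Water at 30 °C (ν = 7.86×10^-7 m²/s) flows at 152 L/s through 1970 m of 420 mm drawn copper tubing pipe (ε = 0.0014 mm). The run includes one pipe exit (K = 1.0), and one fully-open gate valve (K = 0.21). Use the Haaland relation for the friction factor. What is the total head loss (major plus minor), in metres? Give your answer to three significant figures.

H_L ≈ 3.74 m

V = 4Q/(πD²) = 1.097 m/s; V²/2g = 0.06135 m
Re = 5.86×10^5, ε/D = 3.33×10^-6 → f = 0.01274 (Haaland)
Major: h_f = f(L/D)·V²/2g = 0.01274·4690·0.06135 = 3.666 m
Minor: ΣK = 1.21; h_m = ΣK·V²/2g = 0.07423 m
Total H_L = 3.666 + 0.07423 = 3.740 m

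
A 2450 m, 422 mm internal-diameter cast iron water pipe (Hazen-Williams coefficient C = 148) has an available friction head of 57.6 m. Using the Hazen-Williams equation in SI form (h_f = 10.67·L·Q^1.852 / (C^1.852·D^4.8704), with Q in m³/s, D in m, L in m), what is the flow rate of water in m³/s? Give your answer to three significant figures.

Q ≈ 0.563 m³/s

Rearranging: Q = [h_f·C^1.852·D^4.8704 / (10.67·L)]^(1/1.852)
Q = [57.6·148^1.852·0.422^4.8704 / (10.67·2450)]^0.540 = 0.5627 m³/s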